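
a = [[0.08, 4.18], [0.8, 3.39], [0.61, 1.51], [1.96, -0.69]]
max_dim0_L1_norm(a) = 9.77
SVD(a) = [[-0.74, -0.15], [-0.61, 0.22], [-0.28, 0.22], [0.09, 0.94]] @ diag([5.654461325644157, 2.1465943065224256]) @ [[-0.10, -1.00], [1.00, -0.1]]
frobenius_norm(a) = 6.05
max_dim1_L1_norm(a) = 4.26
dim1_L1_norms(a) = [4.26, 4.19, 2.12, 2.65]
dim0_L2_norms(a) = [2.2, 5.63]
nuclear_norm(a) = 7.80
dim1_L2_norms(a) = [4.18, 3.48, 1.63, 2.08]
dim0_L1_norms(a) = [3.45, 9.77]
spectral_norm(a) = 5.65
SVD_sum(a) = [[0.4, 4.15], [0.33, 3.44], [0.15, 1.55], [-0.05, -0.5]] + [[-0.32, 0.03],[0.47, -0.05],[0.46, -0.04],[2.01, -0.19]]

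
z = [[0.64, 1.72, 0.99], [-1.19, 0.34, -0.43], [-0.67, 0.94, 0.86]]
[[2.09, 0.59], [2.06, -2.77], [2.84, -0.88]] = z @ [[-1.5, 1.58], [1.47, -0.99], [0.53, 1.29]]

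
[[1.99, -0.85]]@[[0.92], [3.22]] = [[-0.91]]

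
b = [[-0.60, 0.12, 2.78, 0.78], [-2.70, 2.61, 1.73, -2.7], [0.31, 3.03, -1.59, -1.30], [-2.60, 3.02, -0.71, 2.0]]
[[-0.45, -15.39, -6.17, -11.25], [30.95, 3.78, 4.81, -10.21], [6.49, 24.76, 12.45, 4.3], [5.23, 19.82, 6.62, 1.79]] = b @ [[-5.59,  -0.10,  0.38,  0.14], [0.48,  5.14,  2.64,  -0.56], [0.11,  -5.77,  -2.0,  -4.12], [-5.34,  -0.03,  -0.89,  0.46]]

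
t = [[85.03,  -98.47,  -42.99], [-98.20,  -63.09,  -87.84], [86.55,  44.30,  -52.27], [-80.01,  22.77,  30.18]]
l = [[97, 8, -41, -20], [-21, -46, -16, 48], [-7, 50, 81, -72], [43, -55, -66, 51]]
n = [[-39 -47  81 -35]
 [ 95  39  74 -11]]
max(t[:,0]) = 86.55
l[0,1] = 8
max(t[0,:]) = 85.03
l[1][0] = -21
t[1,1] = -63.09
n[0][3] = -35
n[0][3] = -35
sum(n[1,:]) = 197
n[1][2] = 74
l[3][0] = 43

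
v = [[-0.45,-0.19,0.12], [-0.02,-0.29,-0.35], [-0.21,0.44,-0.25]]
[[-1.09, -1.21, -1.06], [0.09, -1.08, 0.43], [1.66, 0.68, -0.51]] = v @[[0.64, 1.72, 2.35],  [2.66, 2.76, -0.55],  [-2.50, 0.70, -0.9]]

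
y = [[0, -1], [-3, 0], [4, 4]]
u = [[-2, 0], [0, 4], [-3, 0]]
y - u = [[2, -1], [-3, -4], [7, 4]]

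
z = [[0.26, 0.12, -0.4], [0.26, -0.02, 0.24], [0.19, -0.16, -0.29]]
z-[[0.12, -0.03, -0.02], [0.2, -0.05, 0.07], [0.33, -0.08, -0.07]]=[[0.14, 0.15, -0.38], [0.06, 0.03, 0.17], [-0.14, -0.08, -0.22]]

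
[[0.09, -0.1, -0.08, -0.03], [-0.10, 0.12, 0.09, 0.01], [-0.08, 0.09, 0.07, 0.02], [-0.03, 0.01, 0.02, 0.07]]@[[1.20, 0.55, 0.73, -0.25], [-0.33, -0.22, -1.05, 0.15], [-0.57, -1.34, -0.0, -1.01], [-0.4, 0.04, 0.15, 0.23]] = [[0.20, 0.18, 0.17, 0.04], [-0.21, -0.2, -0.20, -0.05], [-0.17, -0.16, -0.15, -0.03], [-0.08, -0.04, -0.02, 0.0]]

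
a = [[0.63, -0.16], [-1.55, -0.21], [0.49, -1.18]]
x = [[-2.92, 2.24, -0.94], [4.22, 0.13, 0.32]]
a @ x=[[-2.51, 1.39, -0.64], [3.64, -3.50, 1.39], [-6.41, 0.94, -0.84]]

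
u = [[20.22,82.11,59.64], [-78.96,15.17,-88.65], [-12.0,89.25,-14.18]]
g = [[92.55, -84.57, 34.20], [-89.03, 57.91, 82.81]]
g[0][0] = 92.55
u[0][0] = 20.22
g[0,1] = -84.57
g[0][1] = -84.57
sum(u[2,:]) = 63.07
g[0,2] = 34.2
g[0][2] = 34.2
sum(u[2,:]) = 63.07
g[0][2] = 34.2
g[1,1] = 57.91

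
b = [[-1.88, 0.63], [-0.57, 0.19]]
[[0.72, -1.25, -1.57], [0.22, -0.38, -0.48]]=b @ [[-0.08, 0.60, 0.51], [0.90, -0.2, -0.97]]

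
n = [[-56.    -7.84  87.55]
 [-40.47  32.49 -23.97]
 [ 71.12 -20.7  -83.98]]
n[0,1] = -7.84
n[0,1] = -7.84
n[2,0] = 71.12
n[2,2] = -83.98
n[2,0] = 71.12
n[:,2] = [87.55, -23.97, -83.98]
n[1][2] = -23.97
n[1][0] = -40.47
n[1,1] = 32.49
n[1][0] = -40.47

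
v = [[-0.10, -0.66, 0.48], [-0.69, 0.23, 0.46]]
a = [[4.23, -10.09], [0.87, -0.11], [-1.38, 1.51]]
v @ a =[[-1.66, 1.81],[-3.35, 7.63]]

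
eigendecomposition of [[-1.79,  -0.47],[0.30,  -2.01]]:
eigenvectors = [[(0.78+0j), (0.78-0j)], [0.18-0.60j, 0.18+0.60j]]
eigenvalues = [(-1.9+0.36j), (-1.9-0.36j)]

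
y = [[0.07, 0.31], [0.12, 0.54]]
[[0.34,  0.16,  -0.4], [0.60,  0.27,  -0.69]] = y @ [[1.07, 0.99, -0.39], [0.87, 0.28, -1.19]]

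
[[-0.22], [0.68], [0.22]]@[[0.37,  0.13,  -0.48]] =[[-0.08, -0.03, 0.11], [0.25, 0.09, -0.33], [0.08, 0.03, -0.11]]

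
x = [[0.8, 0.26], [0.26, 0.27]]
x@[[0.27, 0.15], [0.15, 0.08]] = [[0.26, 0.14], [0.11, 0.06]]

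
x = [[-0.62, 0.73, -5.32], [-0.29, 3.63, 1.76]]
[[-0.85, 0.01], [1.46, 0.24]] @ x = [[0.52, -0.58, 4.54],[-0.97, 1.94, -7.34]]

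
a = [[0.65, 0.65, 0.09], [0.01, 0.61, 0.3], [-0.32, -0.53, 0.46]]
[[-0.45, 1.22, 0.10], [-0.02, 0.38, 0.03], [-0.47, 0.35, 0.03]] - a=[[-1.10,0.57,0.01], [-0.03,-0.23,-0.27], [-0.15,0.88,-0.43]]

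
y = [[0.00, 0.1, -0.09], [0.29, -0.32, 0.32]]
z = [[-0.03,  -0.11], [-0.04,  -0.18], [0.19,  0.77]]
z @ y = [[-0.03, 0.03, -0.03],[-0.05, 0.05, -0.05],[0.22, -0.23, 0.23]]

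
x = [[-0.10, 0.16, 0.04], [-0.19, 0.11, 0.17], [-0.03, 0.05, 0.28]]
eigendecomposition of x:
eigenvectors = [[(0.39-0.57j), 0.39+0.57j, 0.27+0.00j], [0.72+0.00j, (0.72-0j), (0.48+0j)], [(-0.05-0.08j), -0.05+0.08j, (0.84+0j)]]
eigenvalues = [(-0+0.13j), (-0-0.13j), (0.3+0j)]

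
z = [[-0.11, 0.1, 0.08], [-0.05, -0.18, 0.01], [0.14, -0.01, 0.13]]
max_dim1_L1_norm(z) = 0.29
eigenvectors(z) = [[0.27+0.00j, -0.74+0.00j, -0.74-0.00j], [-0.01+0.00j, 0.13-0.56j, 0.13+0.56j], [(0.96+0j), 0.34+0.06j, (0.34-0.06j)]]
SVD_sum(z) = [[-0.03, 0.13, 0.02], [0.03, -0.16, -0.02], [0.00, -0.02, -0.00]] + [[-0.04, -0.0, -0.02], [-0.05, -0.01, -0.03], [0.16, 0.02, 0.1]] + [[-0.05,-0.02,0.08], [-0.04,-0.02,0.06], [-0.02,-0.01,0.04]]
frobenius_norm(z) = 0.32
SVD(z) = [[0.63, -0.21, -0.75], [-0.77, -0.29, -0.56], [-0.1, 0.93, -0.34]] @ diag([0.20963216265596504, 0.19785901156058036, 0.13040769886955744]) @ [[-0.21, 0.97, 0.14], [0.85, 0.11, 0.51], [0.48, 0.23, -0.85]]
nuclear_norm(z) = 0.54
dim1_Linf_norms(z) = [0.11, 0.18, 0.14]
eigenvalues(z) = [(0.17+0j), (-0.16+0.07j), (-0.16-0.07j)]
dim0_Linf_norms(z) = [0.14, 0.18, 0.13]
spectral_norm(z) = 0.21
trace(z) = -0.16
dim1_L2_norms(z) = [0.17, 0.19, 0.19]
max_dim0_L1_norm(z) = 0.3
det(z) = 0.01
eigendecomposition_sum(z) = [[0.02-0.00j, 0j, (0.04+0j)], [(-0+0j), -0.00+0.00j, (-0-0j)], [0.07-0.00j, 0.02+0.00j, (0.15+0j)]] + [[(-0.07+0.05j),(0.05+0.11j),(0.02-0.01j)], [(-0.02-0.06j),(-0.09+0.02j),0.01+0.02j], [(0.03-0.02j),(-0.01-0.05j),(-0.01+0j)]] + [[(-0.07-0.05j), (0.05-0.11j), (0.02+0.01j)], [-0.02+0.06j, (-0.09-0.02j), (0.01-0.02j)], [(0.03+0.02j), -0.01+0.05j, -0.01-0.00j]]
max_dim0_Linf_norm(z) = 0.18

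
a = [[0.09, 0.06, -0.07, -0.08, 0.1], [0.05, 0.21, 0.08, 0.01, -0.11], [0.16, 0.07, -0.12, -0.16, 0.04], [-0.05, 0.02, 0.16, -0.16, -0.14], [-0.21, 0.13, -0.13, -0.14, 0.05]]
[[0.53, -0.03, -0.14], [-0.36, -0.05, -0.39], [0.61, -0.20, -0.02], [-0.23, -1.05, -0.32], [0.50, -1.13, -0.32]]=a @ [[0.29, 2.71, 0.56], [0.09, -0.50, -2.02], [-1.1, -0.75, -1.88], [-2.01, 4.44, 0.85], [2.56, 0.55, -1.34]]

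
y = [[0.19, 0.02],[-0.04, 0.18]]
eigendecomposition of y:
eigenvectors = [[-0.10-0.57j, -0.10+0.57j], [(0.82+0j), (0.82-0j)]]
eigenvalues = [(0.18+0.03j), (0.18-0.03j)]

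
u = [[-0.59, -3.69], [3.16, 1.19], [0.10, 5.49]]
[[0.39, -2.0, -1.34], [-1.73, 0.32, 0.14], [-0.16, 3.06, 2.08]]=u @ [[-0.54, -0.11, -0.1], [-0.02, 0.56, 0.38]]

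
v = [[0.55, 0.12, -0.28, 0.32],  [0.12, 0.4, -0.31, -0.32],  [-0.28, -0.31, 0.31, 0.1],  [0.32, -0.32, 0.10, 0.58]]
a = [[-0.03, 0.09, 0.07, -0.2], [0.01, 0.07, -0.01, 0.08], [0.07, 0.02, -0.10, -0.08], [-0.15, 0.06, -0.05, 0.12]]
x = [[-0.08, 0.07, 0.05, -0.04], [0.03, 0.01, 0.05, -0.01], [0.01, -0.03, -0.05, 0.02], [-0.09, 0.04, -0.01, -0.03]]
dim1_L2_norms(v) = [0.71, 0.61, 0.53, 0.74]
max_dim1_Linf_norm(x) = 0.09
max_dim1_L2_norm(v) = 0.74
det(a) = 0.00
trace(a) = 0.06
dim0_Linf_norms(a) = [0.15, 0.09, 0.1, 0.2]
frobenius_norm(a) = 0.36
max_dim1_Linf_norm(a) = 0.2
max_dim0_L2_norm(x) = 0.12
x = v @ a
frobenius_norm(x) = 0.18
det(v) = -0.00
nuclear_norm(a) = 0.66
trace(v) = 1.84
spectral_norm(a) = 0.28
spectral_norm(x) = 0.16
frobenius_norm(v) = 1.30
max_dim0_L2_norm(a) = 0.26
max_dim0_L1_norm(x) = 0.21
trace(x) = -0.15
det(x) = -0.00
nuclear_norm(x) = 0.26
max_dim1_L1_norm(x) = 0.24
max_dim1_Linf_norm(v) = 0.58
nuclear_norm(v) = 1.85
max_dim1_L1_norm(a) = 0.39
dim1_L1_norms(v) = [1.27, 1.15, 1.0, 1.32]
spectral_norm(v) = 0.95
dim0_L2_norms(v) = [0.71, 0.61, 0.53, 0.74]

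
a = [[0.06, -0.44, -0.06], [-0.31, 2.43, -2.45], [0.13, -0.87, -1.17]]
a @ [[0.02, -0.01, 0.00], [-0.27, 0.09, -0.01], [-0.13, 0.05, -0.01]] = [[0.13, -0.04, 0.00], [-0.34, 0.10, 0.0], [0.39, -0.14, 0.02]]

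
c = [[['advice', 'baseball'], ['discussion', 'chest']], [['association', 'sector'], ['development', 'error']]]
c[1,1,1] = 'error'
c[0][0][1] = 'baseball'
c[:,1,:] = [['discussion', 'chest'], ['development', 'error']]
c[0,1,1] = 'chest'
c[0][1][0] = 'discussion'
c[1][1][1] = 'error'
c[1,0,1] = 'sector'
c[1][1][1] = 'error'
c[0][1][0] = 'discussion'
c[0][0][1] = 'baseball'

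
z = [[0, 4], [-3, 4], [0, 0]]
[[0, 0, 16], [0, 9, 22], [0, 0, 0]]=z@[[0, -3, -2], [0, 0, 4]]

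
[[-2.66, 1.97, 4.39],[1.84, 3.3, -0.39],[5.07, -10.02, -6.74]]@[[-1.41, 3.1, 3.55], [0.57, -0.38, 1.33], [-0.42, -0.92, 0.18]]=[[3.03, -13.03, -6.03], [-0.55, 4.81, 10.85], [-10.03, 25.73, 3.46]]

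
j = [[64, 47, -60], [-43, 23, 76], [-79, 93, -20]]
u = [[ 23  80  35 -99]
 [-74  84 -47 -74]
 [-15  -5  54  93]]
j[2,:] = [-79, 93, -20]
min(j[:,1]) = 23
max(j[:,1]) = 93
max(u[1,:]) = 84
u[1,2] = -47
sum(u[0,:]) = 39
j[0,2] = -60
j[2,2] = -20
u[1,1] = 84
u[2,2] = 54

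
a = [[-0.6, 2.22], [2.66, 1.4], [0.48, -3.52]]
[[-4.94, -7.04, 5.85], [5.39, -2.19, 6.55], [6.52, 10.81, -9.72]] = a @[[2.80, 0.74, 0.94], [-1.47, -2.97, 2.89]]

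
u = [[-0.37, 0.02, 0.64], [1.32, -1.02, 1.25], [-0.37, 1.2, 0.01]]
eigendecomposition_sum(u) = [[2.06,-1.41,0.33],  [4.23,-2.88,0.67],  [-3.22,2.20,-0.51]] + [[-2.52, 1.26, 0.04],[-3.08, 1.54, 0.05],[2.67, -1.33, -0.04]] + [[0.09,0.17,0.28], [0.17,0.32,0.53], [0.18,0.34,0.56]]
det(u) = 1.32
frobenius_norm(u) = 2.54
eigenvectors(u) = [[-0.36, -0.53, 0.33], [-0.74, -0.64, 0.65], [0.56, 0.56, 0.68]]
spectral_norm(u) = 2.27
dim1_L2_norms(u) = [0.74, 2.08, 1.26]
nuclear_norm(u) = 3.84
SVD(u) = [[0.04,-0.55,-0.83], [0.9,-0.33,0.27], [-0.43,-0.76,0.49]] @ diag([2.2718391277105505, 0.976142258827946, 0.595897028297371]) @ [[0.59, -0.63, 0.51], [0.05, -0.60, -0.80], [0.81, 0.49, -0.32]]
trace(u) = -1.38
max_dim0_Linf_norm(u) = 1.32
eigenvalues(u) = [-1.33, -1.02, 0.97]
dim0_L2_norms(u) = [1.42, 1.58, 1.4]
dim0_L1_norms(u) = [2.06, 2.24, 1.9]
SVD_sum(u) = [[0.06, -0.06, 0.05], [1.21, -1.29, 1.04], [-0.57, 0.61, -0.49]] + [[-0.03, 0.32, 0.43], [-0.02, 0.20, 0.26], [-0.03, 0.45, 0.59]] + [[-0.4,-0.24,0.16], [0.13,0.08,-0.05], [0.23,0.14,-0.09]]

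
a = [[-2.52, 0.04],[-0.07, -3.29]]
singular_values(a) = [3.29, 2.52]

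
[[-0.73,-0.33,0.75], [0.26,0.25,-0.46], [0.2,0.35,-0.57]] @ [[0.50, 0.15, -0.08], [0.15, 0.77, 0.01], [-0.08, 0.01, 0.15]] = [[-0.47, -0.36, 0.17], [0.2, 0.23, -0.09], [0.20, 0.29, -0.10]]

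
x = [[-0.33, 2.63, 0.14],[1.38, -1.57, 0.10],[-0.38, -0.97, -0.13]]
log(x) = [[1.14+0.75j,(-0.22-2.32j),1.31-0.54j],  [-0.02-1.24j,0.94+1.94j,(0.61-0.28j)],  [(-5.33+2.01j),-3.42+1.95j,-8.52+3.60j]]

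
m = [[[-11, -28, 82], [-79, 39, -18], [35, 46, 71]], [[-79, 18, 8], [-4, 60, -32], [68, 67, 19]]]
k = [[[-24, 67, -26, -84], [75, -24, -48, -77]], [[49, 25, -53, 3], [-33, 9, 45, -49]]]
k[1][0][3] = 3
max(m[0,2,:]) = 71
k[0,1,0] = 75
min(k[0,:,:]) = -84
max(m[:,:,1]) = 67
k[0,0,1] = 67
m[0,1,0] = -79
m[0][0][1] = -28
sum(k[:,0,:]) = -43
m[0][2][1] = 46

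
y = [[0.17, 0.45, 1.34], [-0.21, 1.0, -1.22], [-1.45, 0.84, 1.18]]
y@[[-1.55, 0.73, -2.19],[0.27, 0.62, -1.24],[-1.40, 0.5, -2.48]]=[[-2.02, 1.07, -4.25], [2.3, -0.14, 2.25], [0.82, 0.05, -0.79]]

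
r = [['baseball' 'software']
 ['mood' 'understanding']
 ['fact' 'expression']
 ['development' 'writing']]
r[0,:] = ['baseball', 'software']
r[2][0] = 'fact'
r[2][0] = 'fact'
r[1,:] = ['mood', 'understanding']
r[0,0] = 'baseball'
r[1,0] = 'mood'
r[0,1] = 'software'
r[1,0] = 'mood'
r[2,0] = 'fact'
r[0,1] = 'software'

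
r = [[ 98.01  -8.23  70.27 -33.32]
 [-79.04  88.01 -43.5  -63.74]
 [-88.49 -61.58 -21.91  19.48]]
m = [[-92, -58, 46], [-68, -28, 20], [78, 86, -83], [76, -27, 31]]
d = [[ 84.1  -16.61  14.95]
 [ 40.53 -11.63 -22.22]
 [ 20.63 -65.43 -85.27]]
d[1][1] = -11.63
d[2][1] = -65.43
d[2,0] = 20.63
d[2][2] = -85.27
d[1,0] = 40.53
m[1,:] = [-68, -28, 20]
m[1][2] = 20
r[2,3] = 19.48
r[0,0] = 98.01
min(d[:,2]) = -85.27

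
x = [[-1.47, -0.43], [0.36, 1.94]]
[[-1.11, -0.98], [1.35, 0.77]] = x @ [[0.58, 0.58],[0.59, 0.29]]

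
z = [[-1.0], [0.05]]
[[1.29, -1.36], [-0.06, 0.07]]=z @ [[-1.29,1.36]]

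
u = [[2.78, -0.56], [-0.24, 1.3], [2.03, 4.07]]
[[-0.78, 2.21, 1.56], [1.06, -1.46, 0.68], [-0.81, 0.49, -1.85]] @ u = [[0.47, 9.66], [4.68, 0.28], [-6.12, -6.44]]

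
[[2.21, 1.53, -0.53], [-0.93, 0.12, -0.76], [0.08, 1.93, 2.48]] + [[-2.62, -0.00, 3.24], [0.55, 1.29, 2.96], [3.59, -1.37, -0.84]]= [[-0.41, 1.53, 2.71], [-0.38, 1.41, 2.20], [3.67, 0.56, 1.64]]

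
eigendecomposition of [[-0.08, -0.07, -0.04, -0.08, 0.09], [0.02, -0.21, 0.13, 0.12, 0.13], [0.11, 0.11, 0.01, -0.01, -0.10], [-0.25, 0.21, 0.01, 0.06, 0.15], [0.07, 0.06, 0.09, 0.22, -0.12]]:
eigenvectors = [[-0.14+0.26j, -0.14-0.26j, 0.11+0.00j, (-0.43+0j), (-0.22+0j)], [(-0.61+0j), (-0.61-0j), (-0.3+0j), (-0.11+0j), 0.00+0.00j], [(0.3-0.18j), (0.3+0.18j), 0.14+0.00j, (0.68+0j), 0.79+0.00j], [(0.18+0.4j), 0.18-0.40j, (-0.81+0j), -0.36+0.00j, -0.47+0.00j], [(0.02-0.47j), 0.02+0.47j, (-0.47+0j), (-0.46+0j), (-0.32+0j)]]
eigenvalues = [(-0.31+0.05j), (-0.31-0.05j), (0.26+0j), (-0+0j), (0.03+0j)]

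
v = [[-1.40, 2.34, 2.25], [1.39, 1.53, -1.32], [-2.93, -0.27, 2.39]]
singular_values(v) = [4.97, 2.82, 0.42]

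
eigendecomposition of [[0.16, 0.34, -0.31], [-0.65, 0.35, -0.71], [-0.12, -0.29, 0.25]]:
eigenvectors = [[-0.26+0.00j, -0.73+0.00j, (-0.73-0j)], [0.73+0.00j, 0.02-0.36j, 0.02+0.36j], [(0.63+0j), (0.58+0.02j), (0.58-0.02j)]]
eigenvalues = [(-0.03+0j), (0.4+0.17j), (0.4-0.17j)]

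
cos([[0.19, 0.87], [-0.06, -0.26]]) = [[1.01, 0.03], [-0.0, 0.99]]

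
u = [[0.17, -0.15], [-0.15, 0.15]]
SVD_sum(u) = [[0.17, -0.15], [-0.15, 0.14]] + [[0.0, 0.00], [0.0, 0.01]]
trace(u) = 0.32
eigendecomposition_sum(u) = [[0.17, -0.15], [-0.15, 0.14]] + [[0.0, 0.0],[0.0, 0.01]]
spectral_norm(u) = 0.31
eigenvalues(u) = [0.31, 0.01]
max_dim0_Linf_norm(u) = 0.17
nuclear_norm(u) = 0.32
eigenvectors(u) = [[0.73, 0.68], [-0.68, 0.73]]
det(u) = 0.00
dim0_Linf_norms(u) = [0.17, 0.15]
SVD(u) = [[-0.73,0.68], [0.68,0.73]] @ diag([0.31033296378372904, 0.00966703621627093]) @ [[-0.73, 0.68], [0.68, 0.73]]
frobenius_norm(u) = 0.31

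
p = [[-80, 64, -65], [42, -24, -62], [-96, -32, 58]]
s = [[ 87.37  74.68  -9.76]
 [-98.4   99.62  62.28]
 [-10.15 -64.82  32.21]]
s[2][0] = -10.15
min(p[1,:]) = -62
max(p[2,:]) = 58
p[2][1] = -32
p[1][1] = -24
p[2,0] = -96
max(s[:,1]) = 99.62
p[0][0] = -80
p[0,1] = 64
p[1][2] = -62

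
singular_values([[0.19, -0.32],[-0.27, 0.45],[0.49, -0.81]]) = [1.14, 0.0]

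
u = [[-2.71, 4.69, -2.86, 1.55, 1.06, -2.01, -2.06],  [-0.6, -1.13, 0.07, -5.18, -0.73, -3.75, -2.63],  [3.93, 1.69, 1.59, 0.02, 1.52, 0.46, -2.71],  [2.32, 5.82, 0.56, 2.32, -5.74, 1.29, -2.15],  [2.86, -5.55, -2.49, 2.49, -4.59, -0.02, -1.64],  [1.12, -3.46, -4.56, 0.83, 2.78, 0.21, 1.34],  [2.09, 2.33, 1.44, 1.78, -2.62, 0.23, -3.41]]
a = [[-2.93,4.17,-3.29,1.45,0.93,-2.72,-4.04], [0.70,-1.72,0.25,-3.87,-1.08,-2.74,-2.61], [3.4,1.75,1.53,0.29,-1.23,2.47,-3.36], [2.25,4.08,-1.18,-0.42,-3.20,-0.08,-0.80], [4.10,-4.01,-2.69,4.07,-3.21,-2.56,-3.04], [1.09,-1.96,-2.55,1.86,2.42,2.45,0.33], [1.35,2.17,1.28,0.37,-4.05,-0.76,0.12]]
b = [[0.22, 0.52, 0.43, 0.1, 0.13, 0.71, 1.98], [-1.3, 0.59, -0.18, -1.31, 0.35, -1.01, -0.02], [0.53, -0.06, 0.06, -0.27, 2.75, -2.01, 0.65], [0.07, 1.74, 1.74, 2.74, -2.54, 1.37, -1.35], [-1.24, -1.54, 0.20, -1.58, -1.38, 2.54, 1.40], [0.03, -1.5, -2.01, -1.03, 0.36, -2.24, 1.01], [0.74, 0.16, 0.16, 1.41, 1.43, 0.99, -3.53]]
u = b + a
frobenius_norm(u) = 19.16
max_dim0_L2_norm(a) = 8.04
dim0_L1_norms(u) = [15.63, 24.67, 13.57, 14.17, 19.04, 7.97, 15.94]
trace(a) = -4.18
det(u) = 10481.07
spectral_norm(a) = 9.86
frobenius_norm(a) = 17.40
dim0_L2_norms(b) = [2.03, 2.88, 2.71, 3.85, 4.27, 4.46, 4.65]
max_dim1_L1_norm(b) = 11.55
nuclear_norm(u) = 43.28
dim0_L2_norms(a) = [6.75, 8.04, 5.48, 6.12, 6.81, 5.84, 6.67]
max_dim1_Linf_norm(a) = 4.17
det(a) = 14504.07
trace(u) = -7.72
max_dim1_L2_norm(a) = 9.1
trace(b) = -3.54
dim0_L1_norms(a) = [15.82, 19.86, 12.77, 12.33, 16.12, 13.78, 14.3]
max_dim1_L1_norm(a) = 23.68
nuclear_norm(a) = 40.35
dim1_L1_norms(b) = [4.09, 4.76, 6.33, 11.55, 9.88, 8.18, 8.42]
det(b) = 140.37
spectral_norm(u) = 12.00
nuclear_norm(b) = 20.80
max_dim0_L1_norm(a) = 19.86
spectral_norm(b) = 6.68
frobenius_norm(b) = 9.71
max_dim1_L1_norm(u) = 20.2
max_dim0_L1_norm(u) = 24.67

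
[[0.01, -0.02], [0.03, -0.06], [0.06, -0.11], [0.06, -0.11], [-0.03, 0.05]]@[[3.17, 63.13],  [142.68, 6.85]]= [[-2.82, 0.49], [-8.47, 1.48], [-15.50, 3.03], [-15.50, 3.03], [7.04, -1.55]]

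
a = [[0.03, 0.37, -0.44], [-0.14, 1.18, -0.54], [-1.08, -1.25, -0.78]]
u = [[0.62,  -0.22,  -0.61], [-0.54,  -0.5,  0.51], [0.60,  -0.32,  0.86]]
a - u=[[-0.59,0.59,0.17], [0.40,1.68,-1.05], [-1.68,-0.93,-1.64]]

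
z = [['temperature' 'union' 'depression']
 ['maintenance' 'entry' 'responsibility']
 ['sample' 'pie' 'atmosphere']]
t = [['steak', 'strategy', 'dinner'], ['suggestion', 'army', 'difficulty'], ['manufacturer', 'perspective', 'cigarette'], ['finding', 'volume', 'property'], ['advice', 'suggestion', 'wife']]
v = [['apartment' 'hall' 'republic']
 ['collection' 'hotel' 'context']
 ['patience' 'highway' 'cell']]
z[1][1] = 'entry'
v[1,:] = ['collection', 'hotel', 'context']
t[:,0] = ['steak', 'suggestion', 'manufacturer', 'finding', 'advice']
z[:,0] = ['temperature', 'maintenance', 'sample']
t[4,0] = 'advice'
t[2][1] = 'perspective'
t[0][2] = 'dinner'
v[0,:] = ['apartment', 'hall', 'republic']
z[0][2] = 'depression'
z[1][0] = 'maintenance'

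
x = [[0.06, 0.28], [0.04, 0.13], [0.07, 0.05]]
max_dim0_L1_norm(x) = 0.46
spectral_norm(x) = 0.32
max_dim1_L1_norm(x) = 0.34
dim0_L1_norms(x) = [0.17, 0.46]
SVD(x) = [[0.88,-0.26],[0.42,0.08],[0.21,0.96]] @ diag([0.3235358744376994, 0.05678501520501075]) @ [[0.26,0.97],[0.97,-0.26]]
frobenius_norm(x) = 0.33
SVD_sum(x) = [[0.07, 0.28],[0.04, 0.13],[0.02, 0.06]] + [[-0.01, 0.00],[0.00, -0.0],[0.05, -0.01]]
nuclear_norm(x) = 0.38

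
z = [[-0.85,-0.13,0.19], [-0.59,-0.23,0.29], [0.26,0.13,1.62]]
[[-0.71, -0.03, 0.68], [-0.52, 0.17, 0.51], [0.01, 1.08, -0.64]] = z @ [[0.8, 0.29, -0.78], [0.06, -0.65, -0.5], [-0.13, 0.67, -0.23]]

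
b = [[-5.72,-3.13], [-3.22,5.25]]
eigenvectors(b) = [[-0.96,0.26], [-0.26,-0.97]]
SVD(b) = [[-0.94, -0.35], [-0.35, 0.94]] @ diag([6.5769230734819555, 6.098383628921738]) @ [[0.99,0.17],[-0.17,0.99]]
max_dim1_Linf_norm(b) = 5.72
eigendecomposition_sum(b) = [[-6.13, -1.62], [-1.67, -0.44]] + [[0.41, -1.51], [-1.55, 5.69]]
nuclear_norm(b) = 12.68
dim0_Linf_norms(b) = [5.72, 5.25]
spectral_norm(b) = 6.58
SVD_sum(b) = [[-6.08,  -1.03], [-2.27,  -0.38]] + [[0.36,-2.1], [-0.95,5.63]]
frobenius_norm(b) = 8.97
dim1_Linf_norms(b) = [5.72, 5.25]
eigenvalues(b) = [-6.57, 6.1]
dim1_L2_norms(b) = [6.52, 6.16]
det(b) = -40.11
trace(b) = -0.47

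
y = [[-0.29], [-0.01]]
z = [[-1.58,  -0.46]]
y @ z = [[0.46, 0.13], [0.02, 0.0]]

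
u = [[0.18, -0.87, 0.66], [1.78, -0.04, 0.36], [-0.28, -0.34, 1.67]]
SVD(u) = [[0.46,-0.13,-0.88], [0.54,0.83,0.16], [0.70,-0.55,0.45]] @ diag([1.9900433987516486, 1.7688027597017022, 0.6468879874882748]) @ [[0.43, -0.33, 0.84], [0.90, 0.15, -0.4], [0.01, 0.93, 0.37]]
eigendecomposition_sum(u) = [[(0.14+0.65j),-0.43+0.07j,(0.18-0.16j)], [(1-0.05j),0.00+0.65j,(-0.2-0.3j)], [0.10+0.19j,(-0.13+0.06j),0.04-0.06j]] + [[0.14-0.65j, -0.43-0.07j, (0.18+0.16j)], [(1+0.05j), 0.00-0.65j, -0.20+0.30j], [(0.1-0.19j), -0.13-0.06j, (0.04+0.06j)]] + [[-0.09+0.00j, (-0.02+0j), (0.31-0j)], [(-0.22+0j), -0.04+0.00j, (0.75-0j)], [(-0.47+0j), -0.09+0.00j, 1.59-0.00j]]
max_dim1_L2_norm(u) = 1.82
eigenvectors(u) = [[0.09+0.54j, 0.09-0.54j, 0.17+0.00j],[0.82+0.00j, (0.82-0j), 0.42+0.00j],[0.07+0.16j, 0.07-0.16j, (0.89+0j)]]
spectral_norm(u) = 1.99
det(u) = 2.28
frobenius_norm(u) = 2.74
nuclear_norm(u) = 4.41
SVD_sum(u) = [[0.39,-0.31,0.78], [0.46,-0.36,0.90], [0.6,-0.47,1.18]] + [[-0.21, -0.03, 0.09],[1.32, 0.22, -0.58],[-0.88, -0.15, 0.39]] + [[-0.0, -0.53, -0.21],[0.00, 0.1, 0.04],[0.0, 0.27, 0.11]]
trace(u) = 1.81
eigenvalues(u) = [(0.18+1.24j), (0.18-1.24j), (1.45+0j)]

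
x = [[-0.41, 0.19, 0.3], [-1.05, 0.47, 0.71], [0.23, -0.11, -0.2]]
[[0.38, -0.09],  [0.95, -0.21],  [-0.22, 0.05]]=x@[[-0.45,0.07], [0.69,0.00], [0.21,-0.19]]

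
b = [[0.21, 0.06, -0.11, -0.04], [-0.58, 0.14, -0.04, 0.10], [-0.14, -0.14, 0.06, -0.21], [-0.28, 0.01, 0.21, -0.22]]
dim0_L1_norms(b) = [1.21, 0.35, 0.42, 0.57]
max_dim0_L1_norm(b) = 1.21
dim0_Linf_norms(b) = [0.58, 0.14, 0.21, 0.22]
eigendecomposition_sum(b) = [[0.13+0.07j, 0.03-0.05j, (-0.05+0.01j), (0.01-0.03j)], [-0.26+0.23j, (0.09+0.11j), (0.01-0.13j), 0.05+0.04j], [0.00-0.16j, (-0.07-0j), 0.04+0.05j, -0.03+0.01j], [-0.11-0.05j, (-0.02+0.04j), (0.05-0.01j), (-0+0.02j)]] + [[0.13-0.07j, (0.03+0.05j), -0.05-0.01j, (0.01+0.03j)], [-0.26-0.23j, (0.09-0.11j), 0.01+0.13j, 0.05-0.04j], [0.00+0.16j, -0.07+0.00j, (0.04-0.05j), -0.03-0.01j], [-0.11+0.05j, (-0.02-0.04j), (0.05+0.01j), -0.00-0.02j]] + [[-0.02+0.01j, 0.01j, (-0+0.03j), (-0.03-0.02j)], [(-0.03-0.02j), -0.02+0.01j, (-0.03+0.03j), (-0-0.06j)], [(-0.07+0.01j), -0.00+0.04j, -0.01+0.09j, -0.08-0.08j], [-0.03+0.06j, 0.03+0.03j, 0.06+0.06j, (-0.11+0.01j)]] + [[-0.02-0.01j, -0.01j, (-0-0.03j), -0.03+0.02j],[-0.03+0.02j, (-0.02-0.01j), (-0.03-0.03j), -0.00+0.06j],[-0.07-0.01j, (-0-0.04j), (-0.01-0.09j), (-0.08+0.08j)],[-0.03-0.06j, (0.03-0.03j), (0.06-0.06j), -0.11-0.01j]]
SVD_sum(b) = [[0.21, -0.02, -0.03, 0.02], [-0.56, 0.06, 0.09, -0.04], [-0.15, 0.01, 0.02, -0.01], [-0.32, 0.03, 0.05, -0.02]] + [[-0.0, 0.01, -0.01, 0.02], [-0.02, 0.08, -0.1, 0.16], [0.02, -0.09, 0.11, -0.18], [0.02, -0.09, 0.12, -0.19]] + [[0.00, 0.02, 0.01, -0.0], [-0.00, -0.01, -0.01, 0.0], [-0.02, -0.08, -0.06, 0.00], [0.01, 0.07, 0.05, -0.0]] + [[-0.0, 0.05, -0.08, -0.08], [-0.0, 0.01, -0.02, -0.02], [-0.00, 0.01, -0.02, -0.02], [-0.00, 0.00, -0.01, -0.01]]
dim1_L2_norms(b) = [0.25, 0.61, 0.29, 0.41]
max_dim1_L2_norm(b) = 0.61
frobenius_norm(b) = 0.83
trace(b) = 0.19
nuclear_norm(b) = 1.36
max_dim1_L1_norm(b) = 0.86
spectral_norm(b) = 0.70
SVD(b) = [[-0.3, -0.06, 0.16, 0.94], [0.81, -0.53, -0.11, 0.25], [0.21, 0.59, -0.74, 0.23], [0.46, 0.61, 0.64, 0.08]] @ diag([0.7045385983950183, 0.39581954649037754, 0.13162455499928194, 0.12855826114635927]) @ [[-0.98, 0.10, 0.16, -0.08], [0.10, -0.39, 0.48, -0.78], [0.17, 0.79, 0.58, -0.01], [-0.01, 0.46, -0.64, -0.62]]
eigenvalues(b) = [(0.25+0.25j), (0.25-0.25j), (-0.16+0.12j), (-0.16-0.12j)]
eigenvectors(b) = [[(-0.12-0.32j), (-0.12+0.32j), (0.2-0.03j), (0.2+0.03j)], [0.81+0.00j, (0.81-0j), (0.27+0.23j), 0.27-0.23j], [(-0.26+0.28j), (-0.26-0.28j), 0.66+0.00j, 0.66-0.00j], [(0.11+0.26j), (0.11-0.26j), 0.36-0.51j, 0.36+0.51j]]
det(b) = 0.00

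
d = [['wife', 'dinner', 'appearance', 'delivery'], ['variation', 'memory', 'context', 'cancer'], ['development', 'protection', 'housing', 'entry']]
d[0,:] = ['wife', 'dinner', 'appearance', 'delivery']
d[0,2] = 'appearance'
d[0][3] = 'delivery'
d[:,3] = ['delivery', 'cancer', 'entry']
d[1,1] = 'memory'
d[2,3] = 'entry'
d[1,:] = ['variation', 'memory', 'context', 'cancer']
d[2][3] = 'entry'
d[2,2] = 'housing'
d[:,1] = ['dinner', 'memory', 'protection']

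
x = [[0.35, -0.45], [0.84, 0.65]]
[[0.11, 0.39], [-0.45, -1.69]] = x @ [[-0.22,  -0.84], [-0.41,  -1.52]]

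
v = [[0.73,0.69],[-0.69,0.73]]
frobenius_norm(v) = 1.42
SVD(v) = [[0.69,-0.73], [0.73,0.69]] @ diag([1.0044899203078148, 1.0044899203078146]) @ [[0.00, 1.0], [-1.00, -0.00]]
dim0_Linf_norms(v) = [0.73, 0.73]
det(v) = 1.01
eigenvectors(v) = [[(0.71+0j), (0.71-0j)], [0.00+0.71j, 0.00-0.71j]]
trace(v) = 1.46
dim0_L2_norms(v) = [1.0, 1.0]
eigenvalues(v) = [(0.73+0.69j), (0.73-0.69j)]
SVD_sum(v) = [[0.00, 0.69], [0.0, 0.73]] + [[0.73, 0.00], [-0.69, 0.0]]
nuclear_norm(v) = 2.01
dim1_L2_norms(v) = [1.0, 1.0]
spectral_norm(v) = 1.00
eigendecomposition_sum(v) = [[0.36+0.34j, 0.34-0.36j], [-0.34+0.36j, 0.36+0.34j]] + [[(0.36-0.34j), 0.34+0.36j],[(-0.34-0.36j), 0.36-0.34j]]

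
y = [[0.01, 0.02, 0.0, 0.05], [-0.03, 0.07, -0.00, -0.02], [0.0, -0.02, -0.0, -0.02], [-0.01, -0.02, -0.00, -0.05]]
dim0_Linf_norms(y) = [0.03, 0.07, 0.0, 0.05]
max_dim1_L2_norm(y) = 0.08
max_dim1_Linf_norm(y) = 0.07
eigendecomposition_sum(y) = [[-0.0, -0.0, -0.0, -0.0], [-0.00, -0.0, -0.0, -0.00], [0.00, -0.00, -0.0, 0.00], [-0.0, -0.0, -0.0, -0.0]] + [[-0.01, 0.01, 0.0, -0.0],[-0.03, 0.07, 0.0, -0.03],[0.01, -0.02, 0.00, 0.01],[0.01, -0.01, 0.0, 0.0]] + [[0.02,0.01,-0.00,0.05], [0.0,0.00,-0.0,0.01], [-0.01,-0.0,-0.0,-0.03], [-0.02,-0.01,-0.0,-0.05]] + [[-0.00, 0.0, -0.00, -0.0], [-0.0, 0.00, -0.00, -0.00], [-0.00, 0.0, -0.0, -0.00], [0.0, -0.00, -0.0, 0.0]]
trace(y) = 0.03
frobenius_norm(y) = 0.11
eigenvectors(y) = [[0.0,0.17,-0.67,0.73], [0.00,0.94,-0.06,0.24], [1.00,-0.23,0.32,0.59], [0.0,-0.17,0.67,-0.24]]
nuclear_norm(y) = 0.16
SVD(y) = [[-0.53, 0.41, -0.74, 0.04],[-0.56, -0.81, -0.05, -0.14],[0.33, -0.06, -0.32, -0.88],[0.53, -0.41, -0.59, 0.44]] @ diag([0.08354389955185999, 0.07759134518532806, 4.921469806627697e-18, 0.0]) @ [[0.07, -0.81, 0.0, -0.58],[0.42, -0.51, 0.0, 0.75],[0.9, 0.3, 0.00, -0.30],[0.0, 0.00, -1.0, 0.0]]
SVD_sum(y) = [[-0.0,  0.04,  0.00,  0.03], [-0.0,  0.04,  0.0,  0.03], [0.00,  -0.02,  0.00,  -0.02], [0.0,  -0.04,  0.00,  -0.03]] + [[0.01, -0.02, 0.0, 0.02], [-0.03, 0.03, 0.0, -0.05], [-0.0, 0.00, 0.00, -0.00], [-0.01, 0.02, 0.00, -0.02]] + [[-0.0,-0.00,0.0,0.0], [-0.0,-0.00,0.00,0.00], [-0.0,-0.0,0.00,0.0], [-0.0,-0.0,0.0,0.00]] + [[0.0, 0.0, -0.0, 0.0], [0.0, 0.0, 0.00, 0.00], [0.0, 0.0, 0.00, 0.0], [0.0, 0.0, -0.0, 0.00]]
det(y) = 0.00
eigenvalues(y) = [-0.0, 0.07, -0.04, -0.0]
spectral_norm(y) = 0.08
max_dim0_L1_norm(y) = 0.14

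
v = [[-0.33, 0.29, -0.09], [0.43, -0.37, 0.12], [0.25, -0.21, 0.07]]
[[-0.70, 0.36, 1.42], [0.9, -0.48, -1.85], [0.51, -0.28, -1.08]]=v@[[0.11, -0.70, -4.26], [-2.41, -0.29, -0.15], [-0.36, -2.35, -0.63]]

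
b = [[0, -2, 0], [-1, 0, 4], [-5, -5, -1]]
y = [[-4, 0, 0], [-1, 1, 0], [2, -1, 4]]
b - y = [[4, -2, 0], [0, -1, 4], [-7, -4, -5]]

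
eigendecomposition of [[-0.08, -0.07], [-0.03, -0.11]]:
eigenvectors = [[0.9, 0.74], [-0.43, 0.67]]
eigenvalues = [-0.05, -0.14]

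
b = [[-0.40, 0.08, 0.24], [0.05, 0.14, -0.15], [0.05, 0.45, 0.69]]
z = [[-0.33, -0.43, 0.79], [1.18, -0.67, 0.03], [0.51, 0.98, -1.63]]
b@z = [[0.35, 0.35, -0.70], [0.07, -0.26, 0.29], [0.87, 0.35, -1.07]]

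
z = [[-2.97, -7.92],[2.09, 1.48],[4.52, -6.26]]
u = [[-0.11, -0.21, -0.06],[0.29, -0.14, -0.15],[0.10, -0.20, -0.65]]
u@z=[[-0.38,0.94], [-1.83,-1.56], [-3.65,2.98]]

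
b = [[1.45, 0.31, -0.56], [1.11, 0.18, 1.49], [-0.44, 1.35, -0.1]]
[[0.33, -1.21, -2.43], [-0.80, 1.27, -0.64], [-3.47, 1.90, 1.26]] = b @[[0.51, -0.65, -1.53], [-2.45, 1.28, 0.48], [-0.62, 1.18, 0.65]]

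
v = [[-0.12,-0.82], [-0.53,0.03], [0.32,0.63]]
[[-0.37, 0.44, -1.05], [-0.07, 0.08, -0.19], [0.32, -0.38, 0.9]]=v@[[0.15,-0.18,0.42], [0.43,-0.51,1.22]]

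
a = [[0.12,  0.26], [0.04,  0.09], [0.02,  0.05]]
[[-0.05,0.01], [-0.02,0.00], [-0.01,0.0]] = a @ [[-0.10, 0.10], [-0.15, 0.01]]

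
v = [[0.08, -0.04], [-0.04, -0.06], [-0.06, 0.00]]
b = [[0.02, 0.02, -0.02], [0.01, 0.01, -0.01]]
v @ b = [[0.0, 0.0, -0.00], [-0.0, -0.0, 0.0], [-0.0, -0.0, 0.00]]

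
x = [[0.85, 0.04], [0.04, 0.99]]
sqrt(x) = [[0.92, 0.02], [0.02, 0.99]]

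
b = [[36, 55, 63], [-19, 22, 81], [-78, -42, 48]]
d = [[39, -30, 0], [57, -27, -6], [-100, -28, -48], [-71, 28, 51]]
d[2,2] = -48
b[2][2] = 48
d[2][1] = -28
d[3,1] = 28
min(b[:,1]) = -42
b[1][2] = 81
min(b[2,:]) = -78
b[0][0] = 36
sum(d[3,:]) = 8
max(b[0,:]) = 63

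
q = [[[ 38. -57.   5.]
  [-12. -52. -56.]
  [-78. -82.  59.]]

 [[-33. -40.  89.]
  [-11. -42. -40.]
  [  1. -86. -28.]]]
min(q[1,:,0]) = -33.0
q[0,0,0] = 38.0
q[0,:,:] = [[38.0, -57.0, 5.0], [-12.0, -52.0, -56.0], [-78.0, -82.0, 59.0]]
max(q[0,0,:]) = 38.0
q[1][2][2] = -28.0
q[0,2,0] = -78.0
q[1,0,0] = -33.0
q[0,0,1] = -57.0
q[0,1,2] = -56.0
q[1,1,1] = -42.0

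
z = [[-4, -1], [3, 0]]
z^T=[[-4, 3], [-1, 0]]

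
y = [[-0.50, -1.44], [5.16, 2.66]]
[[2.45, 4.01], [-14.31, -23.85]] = y @ [[-2.31,-3.88], [-0.9,-1.44]]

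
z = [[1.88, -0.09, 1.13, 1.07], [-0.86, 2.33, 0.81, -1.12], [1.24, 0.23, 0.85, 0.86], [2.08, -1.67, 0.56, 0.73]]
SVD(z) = [[-0.48,  -0.53,  -0.22,  -0.67], [0.51,  -0.72,  0.48,  0.04], [-0.3,  -0.46,  -0.43,  0.72], [-0.65,  0.04,  0.73,  0.19]] @ diag([4.2726464675780305, 2.5174999892824834, 0.6814538402387664, 0.0025750105827839227]) @ [[-0.72, 0.53, -0.17, -0.42],[-0.34, -0.71, -0.61, -0.05],[0.25, -0.29, 0.27, -0.89],[0.55, 0.37, -0.72, -0.18]]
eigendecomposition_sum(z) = [[1.57, -0.95, 0.48, 0.96], [-1.59, 0.96, -0.49, -0.97], [1.03, -0.62, 0.32, 0.62], [1.96, -1.19, 0.6, 1.19]] + [[0.35, 0.81, 0.67, 0.03], [0.64, 1.48, 1.23, 0.05], [0.31, 0.73, 0.60, 0.02], [-0.10, -0.23, -0.19, -0.01]] + [[-0.00,  0.0,  0.0,  0.0],[-0.00,  0.0,  0.0,  0.00],[0.00,  -0.0,  -0.00,  -0.0],[0.0,  -0.00,  -0.0,  -0.0]] + [[-0.04, 0.05, -0.03, 0.09],[0.09, -0.11, 0.06, -0.2],[-0.10, 0.12, -0.07, 0.21],[0.21, -0.26, 0.15, -0.45]]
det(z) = 0.02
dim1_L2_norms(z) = [2.44, 2.84, 1.75, 2.82]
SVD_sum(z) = [[1.47, -1.07, 0.36, 0.87], [-1.56, 1.14, -0.38, -0.92], [0.92, -0.67, 0.22, 0.54], [1.99, -1.46, 0.49, 1.18]] + [[0.45, 0.94, 0.81, 0.07], [0.62, 1.28, 1.10, 0.09], [0.39, 0.82, 0.71, 0.06], [-0.03, -0.07, -0.06, -0.00]] + [[-0.04, 0.04, -0.04, 0.13],[0.08, -0.09, 0.09, -0.29],[-0.07, 0.08, -0.08, 0.26],[0.12, -0.14, 0.13, -0.44]] + [[-0.00,-0.0,0.0,0.00], [0.00,0.00,-0.0,-0.00], [0.00,0.00,-0.0,-0.0], [0.00,0.0,-0.0,-0.0]]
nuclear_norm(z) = 7.47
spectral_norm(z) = 4.27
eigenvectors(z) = [[-0.50, 0.44, -0.55, -0.16], [0.50, 0.8, -0.37, 0.37], [-0.33, 0.39, 0.72, -0.39], [-0.62, -0.12, 0.18, 0.83]]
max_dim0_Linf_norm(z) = 2.33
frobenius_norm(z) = 5.01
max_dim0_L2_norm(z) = 3.18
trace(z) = 5.79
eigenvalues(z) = [4.04, 2.43, -0.0, -0.68]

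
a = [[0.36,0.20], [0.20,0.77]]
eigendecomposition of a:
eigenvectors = [[-0.93, -0.38], [0.38, -0.93]]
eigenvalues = [0.28, 0.85]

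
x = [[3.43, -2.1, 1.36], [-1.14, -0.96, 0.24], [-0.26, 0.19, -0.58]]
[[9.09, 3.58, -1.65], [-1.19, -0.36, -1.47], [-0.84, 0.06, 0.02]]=x@[[1.94, 0.84, 0.22], [-1.0, -0.81, 1.34], [0.25, -0.74, 0.3]]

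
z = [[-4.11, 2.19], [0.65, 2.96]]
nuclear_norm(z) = 7.62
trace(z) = -1.15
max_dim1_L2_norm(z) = 4.66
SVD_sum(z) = [[-3.64,  2.8], [-1.02,  0.79]] + [[-0.47, -0.61], [1.67, 2.17]]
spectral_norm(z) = 4.77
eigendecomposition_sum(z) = [[-4.19, 1.26], [0.38, -0.11]] + [[0.08, 0.93],[0.27, 3.07]]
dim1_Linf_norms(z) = [4.11, 2.96]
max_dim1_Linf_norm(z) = 4.11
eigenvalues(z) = [-4.31, 3.16]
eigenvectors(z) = [[-1.00,-0.29], [0.09,-0.96]]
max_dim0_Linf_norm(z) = 4.11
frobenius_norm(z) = 5.56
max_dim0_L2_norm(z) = 4.16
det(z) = -13.59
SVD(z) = [[-0.96, -0.27], [-0.27, 0.96]] @ diag([4.770546017121938, 2.84854185479554]) @ [[0.79, -0.61], [0.61, 0.79]]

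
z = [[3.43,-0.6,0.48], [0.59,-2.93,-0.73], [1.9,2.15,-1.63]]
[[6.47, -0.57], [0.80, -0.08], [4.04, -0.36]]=z@[[1.92, -0.17], [0.13, -0.01], [-0.07, 0.01]]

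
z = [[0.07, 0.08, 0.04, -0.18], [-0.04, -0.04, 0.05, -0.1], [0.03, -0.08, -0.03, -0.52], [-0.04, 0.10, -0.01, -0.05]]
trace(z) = -0.05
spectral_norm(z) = 0.57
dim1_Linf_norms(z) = [0.18, 0.1, 0.52, 0.1]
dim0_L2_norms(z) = [0.09, 0.16, 0.07, 0.56]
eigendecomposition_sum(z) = [[0.10-0.00j,-0.04+0.00j,0.02-0.00j,(-0.13+0j)],[(0.01-0j),-0.00+0.00j,0.00-0.00j,(-0.01+0j)],[(0.08-0j),(-0.03+0j),0.02-0.00j,-0.10+0.00j],[(-0.02+0j),(0.01+0j),-0.00+0.00j,(0.03-0j)]] + [[-0.02+0.02j,(0.05+0.03j),0.01-0.01j,(-0.01+0.06j)], [(-0.03-0.01j),-0.01+0.06j,(0.02+0.01j),-0.06+0.02j], [-0.02-0.04j,(-0.1+0.07j),(0.01+0.03j),(-0.1-0.07j)], [-0.01+0.01j,0.03+0.02j,0.01-0.01j,(-0.01+0.03j)]] + [[-0.02-0.02j, 0.05-0.03j, (0.01+0.01j), -0.01-0.06j], [-0.03+0.01j, (-0.01-0.06j), (0.02-0.01j), -0.06-0.02j], [-0.02+0.04j, (-0.1-0.07j), (0.01-0.03j), (-0.1+0.07j)], [(-0.01-0.01j), 0.03-0.02j, (0.01+0.01j), -0.01-0.03j]] + [[(-0-0j),(0.01-0j),(-0.01+0j),-0.02-0.00j], [0.00+0.00j,-0.02+0.00j,(0.01-0j),0.04+0.00j], [-0.00-0.00j,(0.14-0j),(-0.07+0j),(-0.22-0j)], [-0.00-0.00j,(0.04-0j),(-0.02+0j),(-0.06-0j)]]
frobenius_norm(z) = 0.59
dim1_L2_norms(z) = [0.21, 0.13, 0.53, 0.12]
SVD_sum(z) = [[0.01,-0.02,-0.00,-0.18], [0.01,-0.01,-0.00,-0.10], [0.04,-0.05,-0.01,-0.52], [0.00,-0.0,-0.00,-0.04]] + [[0.02, 0.11, 0.01, -0.01], [-0.01, -0.03, -0.0, 0.0], [-0.01, -0.04, -0.00, 0.0], [0.02, 0.09, 0.01, -0.01]] + [[0.04, -0.01, 0.0, 0.00],[-0.04, 0.01, -0.00, -0.0],[-0.00, 0.0, -0.0, -0.00],[-0.06, 0.01, -0.00, -0.01]] + [[-0.0,-0.0,0.02,-0.0], [-0.01,-0.01,0.06,-0.0], [0.0,0.0,-0.02,0.0], [0.00,0.0,-0.02,0.0]]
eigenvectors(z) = [[-0.79+0.00j, (-0.15-0.37j), (-0.15+0.37j), (0.09+0j)], [(-0.07+0j), (0.28-0.31j), 0.28+0.31j, (-0.15+0j)], [-0.58+0.00j, 0.79+0.00j, (0.79-0j), (0.95+0j)], [0.16+0.00j, (-0.07-0.2j), (-0.07+0.2j), (0.26+0j)]]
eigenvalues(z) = [(0.14+0j), (-0.02+0.15j), (-0.02-0.15j), (-0.16+0j)]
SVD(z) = [[-0.31, 0.72, -0.5, -0.37], [-0.18, -0.21, 0.43, -0.86], [-0.93, -0.25, 0.03, 0.27], [-0.07, 0.61, 0.75, 0.24]] @ diag([0.565031059195234, 0.15121243697529932, 0.08332229467432498, 0.06879023374657069]) @ [[-0.07, 0.09, 0.01, 0.99], [0.18, 0.97, 0.13, -0.08], [-0.98, 0.18, -0.08, -0.08], [0.1, 0.11, -0.99, 0.01]]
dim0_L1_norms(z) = [0.18, 0.3, 0.13, 0.85]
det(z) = -0.00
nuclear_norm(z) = 0.87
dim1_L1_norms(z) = [0.37, 0.23, 0.66, 0.2]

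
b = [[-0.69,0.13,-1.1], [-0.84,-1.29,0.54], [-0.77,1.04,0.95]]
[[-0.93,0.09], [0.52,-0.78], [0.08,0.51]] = b @ [[0.27,0.04], [-0.31,0.56], [0.64,-0.04]]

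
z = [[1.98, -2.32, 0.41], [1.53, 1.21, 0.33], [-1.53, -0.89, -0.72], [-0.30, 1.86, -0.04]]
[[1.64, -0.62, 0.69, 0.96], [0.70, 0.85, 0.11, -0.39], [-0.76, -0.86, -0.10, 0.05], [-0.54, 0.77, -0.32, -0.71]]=z @ [[0.61, 0.12, 0.21, -0.08],[-0.19, 0.44, -0.14, -0.38],[-0.01, 0.4, -0.13, 0.57]]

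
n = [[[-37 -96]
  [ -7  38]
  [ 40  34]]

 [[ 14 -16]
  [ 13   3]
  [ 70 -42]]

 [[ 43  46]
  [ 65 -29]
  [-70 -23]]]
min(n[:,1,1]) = -29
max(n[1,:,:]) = 70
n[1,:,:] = [[14, -16], [13, 3], [70, -42]]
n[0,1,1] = 38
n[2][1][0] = 65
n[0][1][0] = -7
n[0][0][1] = -96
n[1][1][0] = 13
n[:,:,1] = [[-96, 38, 34], [-16, 3, -42], [46, -29, -23]]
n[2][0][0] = 43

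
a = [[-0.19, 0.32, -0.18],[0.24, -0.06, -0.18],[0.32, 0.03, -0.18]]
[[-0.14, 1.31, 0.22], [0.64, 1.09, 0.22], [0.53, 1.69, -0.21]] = a @ [[0.4, 3.00, -2.37],[-1.62, 3.97, -2.66],[-2.5, -3.38, -3.47]]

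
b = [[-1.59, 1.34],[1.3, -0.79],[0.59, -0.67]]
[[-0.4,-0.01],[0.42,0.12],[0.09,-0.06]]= b @ [[0.51, 0.31], [0.31, 0.36]]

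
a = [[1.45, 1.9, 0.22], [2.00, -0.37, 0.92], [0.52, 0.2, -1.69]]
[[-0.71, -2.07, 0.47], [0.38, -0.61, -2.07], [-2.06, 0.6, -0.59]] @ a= [[-4.93, -0.49, -2.85], [-1.75, 0.53, 3.02], [-2.09, -4.25, 1.10]]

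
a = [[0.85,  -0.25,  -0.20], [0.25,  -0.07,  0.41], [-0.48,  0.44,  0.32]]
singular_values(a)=[1.14, 0.5, 0.21]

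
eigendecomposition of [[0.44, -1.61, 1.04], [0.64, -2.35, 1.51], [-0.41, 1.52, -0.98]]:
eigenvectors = [[0.5, 0.87, -0.51], [0.73, 0.41, 0.36], [-0.47, 0.27, 0.78]]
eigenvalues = [-2.89, 0.0, -0.0]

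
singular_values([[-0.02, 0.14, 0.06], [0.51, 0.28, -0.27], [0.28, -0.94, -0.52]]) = [1.12, 0.64, 0.0]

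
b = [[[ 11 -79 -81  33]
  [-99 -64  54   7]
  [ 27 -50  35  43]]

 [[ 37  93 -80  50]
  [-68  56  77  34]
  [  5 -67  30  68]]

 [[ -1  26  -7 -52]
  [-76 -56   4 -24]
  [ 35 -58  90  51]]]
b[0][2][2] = 35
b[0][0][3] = 33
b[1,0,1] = 93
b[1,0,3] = 50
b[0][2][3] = 43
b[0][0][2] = -81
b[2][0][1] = 26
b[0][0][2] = -81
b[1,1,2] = 77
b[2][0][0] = -1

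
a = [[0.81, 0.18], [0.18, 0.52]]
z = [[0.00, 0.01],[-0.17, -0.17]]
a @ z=[[-0.03,  -0.02], [-0.09,  -0.09]]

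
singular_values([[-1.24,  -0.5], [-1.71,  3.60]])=[3.99, 1.33]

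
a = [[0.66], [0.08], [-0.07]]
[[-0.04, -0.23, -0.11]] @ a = [[-0.04]]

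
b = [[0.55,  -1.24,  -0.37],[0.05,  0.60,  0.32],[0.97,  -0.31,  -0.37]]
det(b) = -0.25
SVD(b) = [[-0.80,0.33,-0.51],[0.32,-0.49,-0.81],[-0.51,-0.81,0.29]] @ diag([1.7269906475521257, 0.7726464769934477, 0.19057996971639596]) @ [[-0.53, 0.78, 0.34],[-0.82, -0.57, 0.03],[-0.22, 0.26, -0.94]]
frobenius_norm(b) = 1.90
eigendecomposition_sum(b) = [[(-0.01+0j), -0.02+0.00j, 0.01-0.00j], [(-0.08+0j), (-0.08+0j), (0.08-0j)], [0.24-0.00j, 0.24-0.00j, -0.23+0.00j]] + [[(0.28+0.31j), -0.61+0.46j, (-0.19+0.18j)], [0.07-0.19j, 0.34+0.15j, 0.12+0.04j], [0.37+0.12j, -0.28+0.64j, (-0.07+0.23j)]] + [[(0.28-0.31j), -0.61-0.46j, -0.19-0.18j],[0.07+0.19j, 0.34-0.15j, 0.12-0.04j],[(0.37-0.12j), (-0.28-0.64j), (-0.07-0.23j)]]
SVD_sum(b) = [[0.73,-1.07,-0.47], [-0.29,0.42,0.19], [0.47,-0.68,-0.30]] + [[-0.21, -0.14, 0.01], [0.31, 0.22, -0.01], [0.51, 0.36, -0.02]] + [[0.02, -0.03, 0.09],  [0.03, -0.04, 0.15],  [-0.01, 0.01, -0.05]]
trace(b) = 0.78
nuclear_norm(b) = 2.69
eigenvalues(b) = [(-0.32+0j), (0.55+0.69j), (0.55-0.69j)]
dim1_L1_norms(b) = [2.16, 0.97, 1.65]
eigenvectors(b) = [[-0.06+0.00j, 0.70+0.00j, (0.7-0j)], [-0.32+0.00j, (-0.17-0.29j), -0.17+0.29j], [0.94+0.00j, (0.55-0.31j), 0.55+0.31j]]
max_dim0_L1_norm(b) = 2.15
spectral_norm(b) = 1.73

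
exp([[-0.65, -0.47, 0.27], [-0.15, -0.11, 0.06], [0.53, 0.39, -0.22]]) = [[0.59, -0.3, 0.17], [-0.1, 0.93, 0.04], [0.34, 0.25, 0.86]]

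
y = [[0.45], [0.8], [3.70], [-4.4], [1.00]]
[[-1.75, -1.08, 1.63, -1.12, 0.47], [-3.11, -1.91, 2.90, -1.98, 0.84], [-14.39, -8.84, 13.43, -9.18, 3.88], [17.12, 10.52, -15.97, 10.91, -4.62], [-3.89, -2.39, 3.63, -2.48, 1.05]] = y@[[-3.89, -2.39, 3.63, -2.48, 1.05]]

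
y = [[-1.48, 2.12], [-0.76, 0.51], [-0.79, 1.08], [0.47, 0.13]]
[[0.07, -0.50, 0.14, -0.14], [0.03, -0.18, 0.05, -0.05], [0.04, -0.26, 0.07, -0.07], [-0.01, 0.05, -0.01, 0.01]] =y @ [[-0.02, 0.15, -0.04, 0.04], [0.02, -0.13, 0.04, -0.04]]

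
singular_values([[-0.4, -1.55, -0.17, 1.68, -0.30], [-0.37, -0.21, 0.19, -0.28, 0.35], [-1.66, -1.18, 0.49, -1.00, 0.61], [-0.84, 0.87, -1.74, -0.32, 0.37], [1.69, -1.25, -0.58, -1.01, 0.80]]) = [2.62, 2.59, 2.43, 1.82, 0.19]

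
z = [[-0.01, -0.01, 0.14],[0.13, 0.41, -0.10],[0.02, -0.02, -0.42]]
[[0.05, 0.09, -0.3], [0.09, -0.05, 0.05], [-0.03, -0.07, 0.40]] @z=[[0.01, 0.04, 0.12], [-0.01, -0.02, -0.00], [-0.0, -0.04, -0.17]]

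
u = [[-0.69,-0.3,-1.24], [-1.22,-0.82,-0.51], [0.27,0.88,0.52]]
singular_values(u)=[2.19, 0.75, 0.55]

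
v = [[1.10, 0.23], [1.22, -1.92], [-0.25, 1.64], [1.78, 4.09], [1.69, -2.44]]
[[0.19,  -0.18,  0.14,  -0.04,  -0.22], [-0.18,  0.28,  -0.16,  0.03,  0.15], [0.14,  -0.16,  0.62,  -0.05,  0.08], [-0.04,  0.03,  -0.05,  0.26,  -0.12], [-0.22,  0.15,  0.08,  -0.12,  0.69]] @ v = [[-0.49,0.99], [0.49,-1.08], [-0.15,0.96], [0.27,1.21], [0.87,-2.38]]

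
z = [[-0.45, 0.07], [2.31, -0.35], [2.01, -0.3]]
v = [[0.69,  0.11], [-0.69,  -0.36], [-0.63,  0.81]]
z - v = [[-1.14,-0.04], [3.00,0.01], [2.64,-1.11]]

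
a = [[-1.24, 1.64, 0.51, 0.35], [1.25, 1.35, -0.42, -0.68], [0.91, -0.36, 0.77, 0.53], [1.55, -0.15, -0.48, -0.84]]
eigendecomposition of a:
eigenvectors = [[0.66, -0.16, -0.50, 0.28], [-0.34, -0.09, -0.81, 0.09], [-0.11, 0.54, -0.25, 0.95], [-0.66, -0.82, -0.2, -0.02]]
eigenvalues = [-2.53, -0.25, 1.82, 1.0]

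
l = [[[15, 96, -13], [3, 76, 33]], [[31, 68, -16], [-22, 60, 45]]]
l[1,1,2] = 45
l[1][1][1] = 60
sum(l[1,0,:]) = 83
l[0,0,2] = -13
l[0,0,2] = -13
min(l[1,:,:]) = -22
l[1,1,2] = 45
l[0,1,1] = 76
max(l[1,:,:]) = 68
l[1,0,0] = 31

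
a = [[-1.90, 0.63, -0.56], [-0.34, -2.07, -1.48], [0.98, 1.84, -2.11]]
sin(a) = [[-1.46, -1.04, -0.16],  [-0.63, -2.64, 1.31],  [-1.06, -1.12, -2.81]]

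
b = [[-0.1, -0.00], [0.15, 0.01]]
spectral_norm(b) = 0.18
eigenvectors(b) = [[0.00, 0.59], [1.00, -0.81]]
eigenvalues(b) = [0.01, -0.1]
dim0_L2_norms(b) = [0.18, 0.01]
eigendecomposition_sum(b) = [[0.00, 0.0], [0.01, 0.01]] + [[-0.1,-0.0],  [0.14,-0.0]]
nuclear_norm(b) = 0.19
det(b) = -0.00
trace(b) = -0.09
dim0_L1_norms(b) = [0.25, 0.01]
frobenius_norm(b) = 0.18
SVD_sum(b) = [[-0.1,-0.0], [0.15,0.01]] + [[-0.00,0.0], [-0.0,0.0]]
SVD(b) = [[-0.55, 0.83], [0.83, 0.55]] @ diag([0.18046965461137085, 0.005541097766011866]) @ [[1.00,0.05], [-0.05,1.00]]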